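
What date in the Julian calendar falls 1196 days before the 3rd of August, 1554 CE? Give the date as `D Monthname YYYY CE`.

25 April 1551 CE

JDN of the 3rd of August, 1554 CE = 2288871.
2288871 − 1196 = 2287675.
JDN 2287675 in the Julian calendar is 25 April 1551 CE.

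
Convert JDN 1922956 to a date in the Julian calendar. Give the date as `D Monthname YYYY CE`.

JDN 1922956 is 9 October 552 in the proleptic Gregorian calendar.
In the Julian calendar that day is 7 October 552 CE.

7 October 552 CE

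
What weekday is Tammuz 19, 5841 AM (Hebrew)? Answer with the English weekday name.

Saturday

This is JDN 2481337 (26 July 2081 Gregorian).
2481337 ≡ 5 (mod 7); counting from Monday = 0 gives Saturday.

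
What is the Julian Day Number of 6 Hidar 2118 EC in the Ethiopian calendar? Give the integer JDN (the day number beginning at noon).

2497520

Equivalently 16 November 2125 (Gregorian).
JDN 2299161 is 15 October 1582 CE (Gregorian); the target day is +198359 days from there, so JDN = 2497520.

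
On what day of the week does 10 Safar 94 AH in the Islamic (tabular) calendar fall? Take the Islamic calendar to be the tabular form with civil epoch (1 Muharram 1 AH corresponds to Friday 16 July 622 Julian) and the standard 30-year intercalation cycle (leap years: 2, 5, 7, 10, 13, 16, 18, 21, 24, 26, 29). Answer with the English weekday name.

Tuesday

Equivalently 19 November 712 Gregorian, JDN 1981435.
Since JDN mod 7 = 1 (0 = Monday), the day is Tuesday.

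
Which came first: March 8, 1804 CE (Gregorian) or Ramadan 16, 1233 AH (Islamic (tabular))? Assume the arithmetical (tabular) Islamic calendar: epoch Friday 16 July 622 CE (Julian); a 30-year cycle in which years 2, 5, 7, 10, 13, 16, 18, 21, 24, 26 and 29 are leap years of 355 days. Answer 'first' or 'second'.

First date → JDN 2380024; second date → JDN 2385271.
JDN 2380024 < JDN 2385271, so the first date is earlier.

first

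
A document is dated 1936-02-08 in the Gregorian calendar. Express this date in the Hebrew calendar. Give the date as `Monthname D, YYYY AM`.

Julian Day Number of the source date = 2428207.
Converting JDN 2428207 to the Hebrew calendar gives 15 Shevat 5696 AM.

Shevat 15, 5696 AM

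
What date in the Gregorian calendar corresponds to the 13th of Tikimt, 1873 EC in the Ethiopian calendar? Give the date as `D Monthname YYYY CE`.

Both dates share Julian Day Number 2408011; in the Gregorian calendar that is 22 October 1880 CE.

22 October 1880 CE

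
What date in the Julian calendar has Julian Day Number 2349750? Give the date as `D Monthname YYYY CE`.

JDN 2349750 is 18 April 1721 in the Gregorian calendar.
In the Julian calendar that day is 7 April 1721 CE.

7 April 1721 CE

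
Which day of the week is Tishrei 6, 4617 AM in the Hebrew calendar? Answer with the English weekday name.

This is JDN 2033965 (14 September 856 Gregorian).
2033965 ≡ 3 (mod 7); counting from Monday = 0 gives Thursday.

Thursday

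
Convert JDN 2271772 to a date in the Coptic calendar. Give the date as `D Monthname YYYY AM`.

The proleptic Gregorian equivalent of JDN 2271772 is 20 October 1507.
In the Coptic calendar that day is 12 Paopi 1224 AM.

12 Paopi 1224 AM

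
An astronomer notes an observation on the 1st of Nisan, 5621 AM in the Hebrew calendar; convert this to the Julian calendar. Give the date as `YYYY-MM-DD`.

Both dates share Julian Day Number 2400847; in the Julian calendar that is 28 February 1861 CE.

1861-02-28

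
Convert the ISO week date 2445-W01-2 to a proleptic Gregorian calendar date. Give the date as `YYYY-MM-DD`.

ISO week 1 of 2445 is the week containing the first Thursday of 2445.
Week 1, day 2 (Tuesday) lands on 2445-01-03.

2445-01-03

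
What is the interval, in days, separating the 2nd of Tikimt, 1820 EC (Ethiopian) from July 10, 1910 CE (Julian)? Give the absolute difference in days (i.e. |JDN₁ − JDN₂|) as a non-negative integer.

30234

JDN of the first date = 2388642.
JDN of the second date = 2418876.
|2418876 − 2388642| = 30234.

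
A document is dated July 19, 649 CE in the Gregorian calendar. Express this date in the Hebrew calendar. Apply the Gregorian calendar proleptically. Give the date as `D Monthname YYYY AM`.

2 Av 4409 AM

Both dates share Julian Day Number 1958302; in the Hebrew calendar that is 2 Av 4409 AM.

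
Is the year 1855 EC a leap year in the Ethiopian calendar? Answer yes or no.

yes

1855 mod 4 = 3; in the Ethiopian calendar a year is leap when year mod 4 = 3, so it is a leap year.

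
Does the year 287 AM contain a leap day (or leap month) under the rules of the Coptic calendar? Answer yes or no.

287 mod 4 = 3; in the Coptic calendar a year is leap when year mod 4 = 3, so it is a leap year.

yes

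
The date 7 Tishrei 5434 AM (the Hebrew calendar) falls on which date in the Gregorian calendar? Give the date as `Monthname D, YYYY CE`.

Julian Day Number of the source date = 2332371.
Converting JDN 2332371 to the Gregorian calendar gives 17 September 1673 CE.

September 17, 1673 CE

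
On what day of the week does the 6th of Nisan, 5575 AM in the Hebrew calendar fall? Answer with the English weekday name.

Sunday

In the Gregorian calendar this is 16 April 1815 (JDN 2384080).
2384080 ≡ 6 (mod 7); counting from Monday = 0 gives Sunday.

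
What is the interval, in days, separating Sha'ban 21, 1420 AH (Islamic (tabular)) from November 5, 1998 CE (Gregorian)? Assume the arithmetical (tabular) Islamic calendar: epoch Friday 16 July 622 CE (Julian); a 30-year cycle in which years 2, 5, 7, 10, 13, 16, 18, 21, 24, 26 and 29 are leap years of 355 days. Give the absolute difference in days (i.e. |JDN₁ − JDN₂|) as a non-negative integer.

JDN of the first date = 2451513.
JDN of the second date = 2451123.
|2451123 − 2451513| = 390.

390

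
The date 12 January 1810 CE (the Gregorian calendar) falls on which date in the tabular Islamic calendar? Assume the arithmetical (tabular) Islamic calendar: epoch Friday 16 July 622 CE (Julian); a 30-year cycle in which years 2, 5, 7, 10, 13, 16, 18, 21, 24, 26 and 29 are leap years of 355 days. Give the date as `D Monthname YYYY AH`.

6 Dhu al-Hijjah 1224 AH

Both dates share Julian Day Number 2382160; in the tabular Islamic calendar that is 6 Dhu al-Hijjah 1224 AH.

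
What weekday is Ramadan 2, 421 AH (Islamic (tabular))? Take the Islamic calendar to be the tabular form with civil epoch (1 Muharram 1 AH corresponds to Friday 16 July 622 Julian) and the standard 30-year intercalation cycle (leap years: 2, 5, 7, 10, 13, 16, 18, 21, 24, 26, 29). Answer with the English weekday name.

This is JDN 2097511 (9 September 1030 Gregorian).
Since JDN mod 7 = 3 (0 = Monday), the day is Thursday.

Thursday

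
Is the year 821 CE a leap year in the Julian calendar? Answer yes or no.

no

821 mod 4 = 1, so it is a common year in the Julian calendar.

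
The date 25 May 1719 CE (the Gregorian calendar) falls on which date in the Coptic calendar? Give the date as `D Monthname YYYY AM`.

19 Pashons 1435 AM

Both dates share Julian Day Number 2349056; in the Coptic calendar that is 19 Pashons 1435 AM.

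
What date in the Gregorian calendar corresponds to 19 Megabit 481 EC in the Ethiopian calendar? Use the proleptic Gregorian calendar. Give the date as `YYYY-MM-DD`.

0489-03-16

Both dates share Julian Day Number 1899739; in the Gregorian calendar that is 16 March 489 CE.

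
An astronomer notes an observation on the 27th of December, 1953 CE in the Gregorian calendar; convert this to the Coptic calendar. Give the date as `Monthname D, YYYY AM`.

Koiak 18, 1670 AM

Julian Day Number of the source date = 2434739.
Converting JDN 2434739 to the Coptic calendar gives 18 Koiak 1670 AM.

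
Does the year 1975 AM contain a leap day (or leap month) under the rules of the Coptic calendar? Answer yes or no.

yes

1975 mod 4 = 3; in the Coptic calendar a year is leap when year mod 4 = 3, so it is a leap year.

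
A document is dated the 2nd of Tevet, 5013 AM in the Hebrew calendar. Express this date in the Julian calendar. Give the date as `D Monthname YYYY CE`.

Both dates share Julian Day Number 2178690; in the Julian calendar that is 5 December 1252 CE.

5 December 1252 CE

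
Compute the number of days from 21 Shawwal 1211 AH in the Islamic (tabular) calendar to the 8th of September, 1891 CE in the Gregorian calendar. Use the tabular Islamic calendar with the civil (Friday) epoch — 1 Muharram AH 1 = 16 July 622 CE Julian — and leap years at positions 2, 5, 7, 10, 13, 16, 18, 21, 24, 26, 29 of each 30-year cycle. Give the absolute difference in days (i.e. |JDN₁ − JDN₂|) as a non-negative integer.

First date → JDN 2377510; second date → JDN 2411984.
The interval is |2377510 − 2411984| = 34474 days.

34474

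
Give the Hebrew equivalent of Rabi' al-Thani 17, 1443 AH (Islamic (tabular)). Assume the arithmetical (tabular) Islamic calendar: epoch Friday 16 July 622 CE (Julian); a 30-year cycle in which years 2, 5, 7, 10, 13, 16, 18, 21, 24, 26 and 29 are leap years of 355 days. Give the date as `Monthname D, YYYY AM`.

Kislev 19, 5782 AM

The source date corresponds to 23 November 2021 in the Gregorian calendar (JDN 2459542).
That day falls on 19 Kislev 5782 AM in the Hebrew calendar.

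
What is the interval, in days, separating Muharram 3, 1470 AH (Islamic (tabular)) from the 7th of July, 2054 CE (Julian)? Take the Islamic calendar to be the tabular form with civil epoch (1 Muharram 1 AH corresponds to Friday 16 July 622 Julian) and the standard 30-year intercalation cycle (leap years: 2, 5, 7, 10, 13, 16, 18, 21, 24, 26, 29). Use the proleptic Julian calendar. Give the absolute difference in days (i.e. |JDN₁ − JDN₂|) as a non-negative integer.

2462

JDN of the first date = 2469007.
JDN of the second date = 2471469.
|2471469 − 2469007| = 2462.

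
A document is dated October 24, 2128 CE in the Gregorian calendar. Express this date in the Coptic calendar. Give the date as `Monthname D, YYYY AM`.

Both dates share Julian Day Number 2498593; in the Coptic calendar that is 13 Paopi 1845 AM.

Paopi 13, 1845 AM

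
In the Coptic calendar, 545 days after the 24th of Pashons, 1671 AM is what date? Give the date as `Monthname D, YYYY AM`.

Hathor 18, 1673 AM

JDN of the 24th of Pashons, 1671 AM = 2435260.
2435260 + 545 = 2435805.
JDN 2435805 in the Coptic calendar is Hathor 18, 1673 AM.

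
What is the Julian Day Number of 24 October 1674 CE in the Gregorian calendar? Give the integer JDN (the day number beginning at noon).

2332773

JDN 2299161 is 15 October 1582 CE (Gregorian); the target day is +33612 days from there, so JDN = 2332773.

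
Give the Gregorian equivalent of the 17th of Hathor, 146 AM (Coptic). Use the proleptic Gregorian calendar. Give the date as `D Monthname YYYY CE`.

14 November 429 CE

Both dates share Julian Day Number 1878067; in the Gregorian calendar that is 14 November 429 CE.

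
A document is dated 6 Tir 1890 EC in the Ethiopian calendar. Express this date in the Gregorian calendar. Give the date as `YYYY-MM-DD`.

Both dates share Julian Day Number 2414303; in the Gregorian calendar that is 13 January 1898 CE.

1898-01-13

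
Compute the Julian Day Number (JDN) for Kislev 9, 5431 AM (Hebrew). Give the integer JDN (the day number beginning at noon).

2331341

In the Gregorian calendar the same day is 22 November 1670.
JDN 2400001 is 17 November 1858 CE (Gregorian), MJD 0; the target day is −68660 days from there, so JDN = 2331341.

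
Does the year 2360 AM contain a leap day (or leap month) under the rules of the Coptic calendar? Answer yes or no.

2360 mod 4 = 0; in the Coptic calendar a year is leap when year mod 4 = 3, so it is a common year.

no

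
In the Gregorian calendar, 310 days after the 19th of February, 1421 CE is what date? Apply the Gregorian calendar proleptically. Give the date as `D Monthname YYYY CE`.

The starting date is JDN 2240119; 2240119 + 310 = 2240429.
JDN 2240429 corresponds to 26 December 1421 CE.

26 December 1421 CE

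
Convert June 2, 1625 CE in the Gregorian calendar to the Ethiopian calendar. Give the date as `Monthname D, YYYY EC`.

Both dates share Julian Day Number 2314732; in the Ethiopian calendar that is 28 Ginbot 1617 EC.

Ginbot 28, 1617 EC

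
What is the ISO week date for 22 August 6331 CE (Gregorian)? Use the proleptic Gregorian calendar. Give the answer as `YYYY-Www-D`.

6331-W34-6

The weekday is Saturday (ISO weekday 6).
That Saturday belongs to ISO week 34 of ISO year 6331.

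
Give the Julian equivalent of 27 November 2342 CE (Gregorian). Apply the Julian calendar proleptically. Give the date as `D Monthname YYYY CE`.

11 November 2342 CE

For dates in this range the Gregorian date is 16 days ahead of the Julian.
27 November 2342 Gregorian − 16 days → 11 November 2342 Julian.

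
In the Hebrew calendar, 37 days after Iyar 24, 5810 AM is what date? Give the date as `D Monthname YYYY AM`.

The starting date is JDN 2469943; 2469943 + 37 = 2469980.
JDN 2469980 corresponds to 2 Tammuz 5810 AM.

2 Tammuz 5810 AM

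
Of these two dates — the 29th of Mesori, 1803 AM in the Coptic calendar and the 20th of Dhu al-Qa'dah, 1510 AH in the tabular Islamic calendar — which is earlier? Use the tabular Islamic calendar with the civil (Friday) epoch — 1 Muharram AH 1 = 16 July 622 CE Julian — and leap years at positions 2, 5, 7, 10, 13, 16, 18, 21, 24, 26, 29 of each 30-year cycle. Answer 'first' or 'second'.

second

The two dates have Julian Day Numbers 2483568 and 2483493 respectively.
Since 2483493 < 2483568, the second date comes first.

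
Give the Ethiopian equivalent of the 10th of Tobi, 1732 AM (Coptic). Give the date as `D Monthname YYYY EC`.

Both dates share Julian Day Number 2457407; in the Ethiopian calendar that is 10 Tir 2008 EC.

10 Tir 2008 EC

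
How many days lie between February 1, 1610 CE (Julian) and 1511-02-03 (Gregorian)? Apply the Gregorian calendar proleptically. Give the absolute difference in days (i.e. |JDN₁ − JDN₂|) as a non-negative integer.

First date → JDN 2309142; second date → JDN 2272974.
The interval is |2309142 − 2272974| = 36168 days.

36168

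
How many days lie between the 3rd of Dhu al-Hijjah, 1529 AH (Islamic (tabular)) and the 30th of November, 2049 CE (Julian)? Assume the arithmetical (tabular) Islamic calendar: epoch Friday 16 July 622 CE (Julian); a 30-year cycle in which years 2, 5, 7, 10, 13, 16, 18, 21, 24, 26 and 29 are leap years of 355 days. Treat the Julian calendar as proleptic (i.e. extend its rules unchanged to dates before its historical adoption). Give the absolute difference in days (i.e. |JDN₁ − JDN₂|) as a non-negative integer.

First date → JDN 2490239; second date → JDN 2469789.
The interval is |2490239 − 2469789| = 20450 days.

20450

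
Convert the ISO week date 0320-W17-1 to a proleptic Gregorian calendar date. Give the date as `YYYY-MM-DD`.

0320-04-19

ISO week 1 of 320 is the week containing the first Thursday of 320.
Week 17, day 1 (Monday) lands on 0320-04-19.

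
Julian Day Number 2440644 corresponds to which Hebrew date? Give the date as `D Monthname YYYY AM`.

20 Adar I 5730 AM

The Gregorian equivalent of JDN 2440644 is 26 February 1970.
In the Hebrew calendar that day is 20 Adar I 5730 AM.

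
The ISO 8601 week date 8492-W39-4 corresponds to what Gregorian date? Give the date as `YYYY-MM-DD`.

ISO week 1 of 8492 is the week containing the first Thursday of 8492.
Week 39, day 4 (Thursday) lands on 8492-09-25.

8492-09-25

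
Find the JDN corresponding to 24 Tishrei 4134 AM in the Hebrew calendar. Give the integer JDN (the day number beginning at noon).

Equivalently 29 September 373 (proleptic Gregorian).
JDN 2451545 is 1 January 2000 CE (Gregorian); the target day is −593978 days from there, so JDN = 1857567.

1857567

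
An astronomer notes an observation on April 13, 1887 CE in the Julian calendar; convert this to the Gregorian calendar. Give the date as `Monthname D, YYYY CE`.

April 25, 1887 CE

The Julian–Gregorian offset here is 12 days (Julian trailing).
13 April 1887 Julian + 12 days → 25 April 1887 Gregorian.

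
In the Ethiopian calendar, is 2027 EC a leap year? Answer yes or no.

yes

2027 mod 4 = 3; in the Ethiopian calendar a year is leap when year mod 4 = 3, so it is a leap year.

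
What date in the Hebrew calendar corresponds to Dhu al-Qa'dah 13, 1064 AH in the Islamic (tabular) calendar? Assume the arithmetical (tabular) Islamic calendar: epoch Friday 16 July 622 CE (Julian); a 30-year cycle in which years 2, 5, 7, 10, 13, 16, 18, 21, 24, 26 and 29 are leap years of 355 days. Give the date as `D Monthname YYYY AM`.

Julian Day Number of the source date = 2325439.
Converting JDN 2325439 to the Hebrew calendar gives 14 Tishrei 5415 AM.

14 Tishrei 5415 AM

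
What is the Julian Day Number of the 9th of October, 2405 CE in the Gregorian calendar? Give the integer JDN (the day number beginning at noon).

2599750

JDN 2451545 is 1 January 2000 CE (Gregorian); the target day is +148205 days from there, so JDN = 2599750.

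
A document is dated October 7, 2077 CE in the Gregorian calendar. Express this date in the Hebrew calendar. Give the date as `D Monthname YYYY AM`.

Both dates share Julian Day Number 2479949; in the Hebrew calendar that is 20 Tishrei 5838 AM.

20 Tishrei 5838 AM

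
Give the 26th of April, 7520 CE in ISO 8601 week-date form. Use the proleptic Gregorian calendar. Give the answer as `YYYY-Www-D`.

The weekday is Monday (ISO weekday 1).
That Monday belongs to ISO week 18 of ISO year 7520.

7520-W18-1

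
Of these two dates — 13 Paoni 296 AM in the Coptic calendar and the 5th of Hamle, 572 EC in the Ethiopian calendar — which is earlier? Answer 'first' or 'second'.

First date → JDN 1933061; second date → JDN 1933083.
JDN 1933061 < JDN 1933083, so the first date is earlier.

first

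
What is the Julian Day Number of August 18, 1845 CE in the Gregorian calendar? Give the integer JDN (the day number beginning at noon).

2395162

JDN 2299161 is 15 October 1582 CE (Gregorian); the target day is +96001 days from there, so JDN = 2395162.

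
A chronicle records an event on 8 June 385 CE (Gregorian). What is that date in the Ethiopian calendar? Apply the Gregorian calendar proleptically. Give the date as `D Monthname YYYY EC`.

Julian Day Number of the source date = 1861837.
Converting JDN 1861837 to the Ethiopian calendar gives 13 Sene 377 EC.

13 Sene 377 EC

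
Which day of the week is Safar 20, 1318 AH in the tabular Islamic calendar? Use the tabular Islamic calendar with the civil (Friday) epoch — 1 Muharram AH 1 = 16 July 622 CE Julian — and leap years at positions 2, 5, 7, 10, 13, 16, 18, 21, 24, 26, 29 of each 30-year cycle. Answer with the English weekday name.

Tuesday

This is JDN 2415190 (19 June 1900 Gregorian).
JDN 2415190 mod 7 = 1, and JDN 0 was a Monday, so this is a Tuesday.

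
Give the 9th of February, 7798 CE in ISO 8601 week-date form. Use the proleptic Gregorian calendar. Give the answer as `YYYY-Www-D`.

The weekday is Friday (ISO weekday 5).
That Friday belongs to ISO week 6 of ISO year 7798.

7798-W06-5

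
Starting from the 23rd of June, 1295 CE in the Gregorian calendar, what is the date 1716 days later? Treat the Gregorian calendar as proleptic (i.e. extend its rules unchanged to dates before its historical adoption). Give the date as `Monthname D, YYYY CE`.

March 5, 1300 CE

The starting date is JDN 2194223; 2194223 + 1716 = 2195939.
JDN 2195939 corresponds to March 5, 1300 CE.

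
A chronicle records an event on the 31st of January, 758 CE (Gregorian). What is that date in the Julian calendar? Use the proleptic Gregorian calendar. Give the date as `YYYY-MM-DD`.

0758-01-27

At this point the Julian calendar is 4 days behind the Gregorian.
31 January 758 Gregorian − 4 days → 27 January 758 Julian.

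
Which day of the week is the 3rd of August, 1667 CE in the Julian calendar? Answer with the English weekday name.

Equivalently 13 August 1667 Gregorian, JDN 2330144.
Since JDN mod 7 = 5 (0 = Monday), the day is Saturday.

Saturday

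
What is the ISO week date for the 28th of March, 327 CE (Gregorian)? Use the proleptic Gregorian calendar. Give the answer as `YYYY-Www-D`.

0327-W13-1

The weekday is Monday (ISO weekday 1).
That Monday belongs to ISO week 13 of ISO year 327.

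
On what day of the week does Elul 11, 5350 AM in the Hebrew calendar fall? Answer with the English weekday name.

Monday

Equivalently 10 September 1590 Gregorian, JDN 2302048.
JDN 2302048 mod 7 = 0, and JDN 0 was a Monday, so this is a Monday.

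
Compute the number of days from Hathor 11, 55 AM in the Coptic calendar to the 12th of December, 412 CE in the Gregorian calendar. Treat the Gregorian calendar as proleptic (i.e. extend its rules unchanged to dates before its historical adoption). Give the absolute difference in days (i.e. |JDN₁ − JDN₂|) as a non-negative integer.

27063

JDN of the first date = 1844823.
JDN of the second date = 1871886.
|1871886 − 1844823| = 27063.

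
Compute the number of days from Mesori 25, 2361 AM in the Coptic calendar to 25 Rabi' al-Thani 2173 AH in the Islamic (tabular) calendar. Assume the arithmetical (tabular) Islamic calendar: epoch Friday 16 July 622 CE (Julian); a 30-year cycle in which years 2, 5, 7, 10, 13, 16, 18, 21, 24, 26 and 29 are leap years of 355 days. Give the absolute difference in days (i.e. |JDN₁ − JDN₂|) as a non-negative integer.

30863

First date → JDN 2687374; second date → JDN 2718237.
The interval is |2687374 − 2718237| = 30863 days.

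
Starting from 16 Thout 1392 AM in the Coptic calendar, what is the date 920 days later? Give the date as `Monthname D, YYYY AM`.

Paremhat 26, 1394 AM

JDN of 16 Thout 1392 AM = 2333108.
2333108 + 920 = 2334028.
JDN 2334028 in the Coptic calendar is Paremhat 26, 1394 AM.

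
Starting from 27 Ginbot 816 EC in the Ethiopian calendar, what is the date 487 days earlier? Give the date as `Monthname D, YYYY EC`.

Counting 487 days back from JDN 2022166 reaches JDN 2021679, which is Tir 26, 815 EC.

Tir 26, 815 EC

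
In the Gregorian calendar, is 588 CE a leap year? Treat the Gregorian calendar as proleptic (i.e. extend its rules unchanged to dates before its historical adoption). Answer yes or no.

yes

588 is divisible by 4 and not by 100, so it is a leap year.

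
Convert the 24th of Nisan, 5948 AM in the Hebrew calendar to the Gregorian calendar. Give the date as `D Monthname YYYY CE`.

Both dates share Julian Day Number 2520322; in the Gregorian calendar that is 21 April 2188 CE.

21 April 2188 CE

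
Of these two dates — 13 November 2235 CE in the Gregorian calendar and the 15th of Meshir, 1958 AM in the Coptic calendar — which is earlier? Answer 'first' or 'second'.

The two dates have Julian Day Numbers 2537693 and 2539988 respectively.
Since 2537693 < 2539988, the first date comes first.

first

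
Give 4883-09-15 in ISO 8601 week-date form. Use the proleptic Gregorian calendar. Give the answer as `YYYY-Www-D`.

The weekday is Wednesday (ISO weekday 3).
That Wednesday belongs to ISO week 37 of ISO year 4883.

4883-W37-3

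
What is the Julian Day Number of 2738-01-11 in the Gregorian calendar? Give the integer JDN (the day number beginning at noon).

JDN 2299161 is 15 October 1582 CE (Gregorian); the target day is +421943 days from there, so JDN = 2721104.

2721104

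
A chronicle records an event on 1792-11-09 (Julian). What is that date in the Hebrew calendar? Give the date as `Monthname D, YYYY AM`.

Kislev 5, 5553 AM

Both dates share Julian Day Number 2375899; in the Hebrew calendar that is 5 Kislev 5553 AM.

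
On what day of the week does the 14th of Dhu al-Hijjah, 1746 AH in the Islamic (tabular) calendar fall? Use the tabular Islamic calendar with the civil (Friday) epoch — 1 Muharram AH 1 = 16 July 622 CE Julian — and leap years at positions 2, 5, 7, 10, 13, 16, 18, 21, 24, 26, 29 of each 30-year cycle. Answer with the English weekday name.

Thursday

Equivalently 6 July 2316 Gregorian, JDN 2567148.
JDN 2567148 mod 7 = 3, and JDN 0 was a Monday, so this is a Thursday.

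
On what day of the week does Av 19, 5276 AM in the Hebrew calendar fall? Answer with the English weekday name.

Friday

Equivalently 28 July 1516 Gregorian, JDN 2274976.
Since JDN mod 7 = 4 (0 = Monday), the day is Friday.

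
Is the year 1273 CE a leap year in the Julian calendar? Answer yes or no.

1273 mod 4 = 1, so it is a common year in the Julian calendar.

no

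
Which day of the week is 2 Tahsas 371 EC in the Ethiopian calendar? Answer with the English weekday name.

Wednesday

This is JDN 1859454 (29 November 378 Gregorian).
1859454 ≡ 2 (mod 7); counting from Monday = 0 gives Wednesday.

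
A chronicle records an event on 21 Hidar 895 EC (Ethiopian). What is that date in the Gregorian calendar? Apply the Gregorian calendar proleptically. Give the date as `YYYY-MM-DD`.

Julian Day Number of the source date = 2050834.
Converting JDN 2050834 to the Gregorian calendar gives 22 November 902 CE.

0902-11-22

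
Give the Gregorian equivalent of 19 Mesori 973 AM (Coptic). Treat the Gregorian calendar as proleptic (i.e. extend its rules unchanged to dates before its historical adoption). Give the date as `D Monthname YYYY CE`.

Julian Day Number of the source date = 2180401.
Converting JDN 2180401 to the Gregorian calendar gives 19 August 1257 CE.

19 August 1257 CE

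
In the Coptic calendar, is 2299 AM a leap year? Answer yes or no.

yes

2299 mod 4 = 3; in the Coptic calendar a year is leap when year mod 4 = 3, so it is a leap year.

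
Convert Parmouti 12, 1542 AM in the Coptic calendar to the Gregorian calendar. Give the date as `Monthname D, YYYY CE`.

Julian Day Number of the source date = 2388101.
Converting JDN 2388101 to the Gregorian calendar gives 19 April 1826 CE.

April 19, 1826 CE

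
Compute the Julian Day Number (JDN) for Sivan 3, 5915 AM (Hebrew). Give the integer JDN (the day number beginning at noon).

Equivalently 3 June 2155 (Gregorian).
JDN 2299161 is 15 October 1582 CE (Gregorian); the target day is +209150 days from there, so JDN = 2508311.

2508311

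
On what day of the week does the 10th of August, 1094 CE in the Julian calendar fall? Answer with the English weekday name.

This is JDN 2120863 (16 August 1094 Gregorian).
2120863 ≡ 3 (mod 7); counting from Monday = 0 gives Thursday.

Thursday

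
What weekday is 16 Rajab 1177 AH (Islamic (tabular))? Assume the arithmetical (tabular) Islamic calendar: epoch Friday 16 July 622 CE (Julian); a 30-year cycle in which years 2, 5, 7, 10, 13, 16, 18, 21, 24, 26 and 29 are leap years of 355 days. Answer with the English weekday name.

Friday

This is JDN 2365367 (20 January 1764 Gregorian).
Since JDN mod 7 = 4 (0 = Monday), the day is Friday.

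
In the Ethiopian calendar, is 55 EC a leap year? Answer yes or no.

yes

55 mod 4 = 3; in the Ethiopian calendar a year is leap when year mod 4 = 3, so it is a leap year.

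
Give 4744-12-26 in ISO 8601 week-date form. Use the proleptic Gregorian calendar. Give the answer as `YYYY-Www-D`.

4744-W52-2

The weekday is Tuesday (ISO weekday 2).
That Tuesday belongs to ISO week 52 of ISO year 4744.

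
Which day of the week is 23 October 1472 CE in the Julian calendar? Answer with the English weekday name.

Friday

In the proleptic Gregorian calendar this is 1 November 1472 (JDN 2259002).
2259002 ≡ 4 (mod 7); counting from Monday = 0 gives Friday.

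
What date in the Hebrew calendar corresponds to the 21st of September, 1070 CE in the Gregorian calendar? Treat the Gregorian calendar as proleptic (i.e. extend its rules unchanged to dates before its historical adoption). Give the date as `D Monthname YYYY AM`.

7 Tishrei 4831 AM

Julian Day Number of the source date = 2112133.
Converting JDN 2112133 to the Hebrew calendar gives 7 Tishrei 4831 AM.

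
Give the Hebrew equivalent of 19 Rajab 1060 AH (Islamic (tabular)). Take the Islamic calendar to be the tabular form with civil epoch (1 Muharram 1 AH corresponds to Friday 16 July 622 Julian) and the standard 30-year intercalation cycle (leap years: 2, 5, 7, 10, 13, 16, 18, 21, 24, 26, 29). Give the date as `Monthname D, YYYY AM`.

Tammuz 19, 5410 AM

Julian Day Number of the source date = 2323909.
Converting JDN 2323909 to the Hebrew calendar gives 19 Tammuz 5410 AM.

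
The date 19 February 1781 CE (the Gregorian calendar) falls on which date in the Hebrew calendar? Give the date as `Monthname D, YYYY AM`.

Shevat 24, 5541 AM

Both dates share Julian Day Number 2371607; in the Hebrew calendar that is 24 Shevat 5541 AM.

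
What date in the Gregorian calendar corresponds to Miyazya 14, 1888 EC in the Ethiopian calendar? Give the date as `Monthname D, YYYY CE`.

April 21, 1896 CE

Julian Day Number of the source date = 2413671.
Converting JDN 2413671 to the Gregorian calendar gives 21 April 1896 CE.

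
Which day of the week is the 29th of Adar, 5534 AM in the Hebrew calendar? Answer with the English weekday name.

This is JDN 2369071 (12 March 1774 Gregorian).
2369071 ≡ 5 (mod 7); counting from Monday = 0 gives Saturday.

Saturday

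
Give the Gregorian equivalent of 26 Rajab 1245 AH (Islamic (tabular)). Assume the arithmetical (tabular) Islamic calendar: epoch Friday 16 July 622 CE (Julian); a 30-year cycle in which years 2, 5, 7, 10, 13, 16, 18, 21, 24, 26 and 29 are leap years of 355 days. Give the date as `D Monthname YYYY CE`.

21 January 1830 CE

Julian Day Number of the source date = 2389474.
Converting JDN 2389474 to the Gregorian calendar gives 21 January 1830 CE.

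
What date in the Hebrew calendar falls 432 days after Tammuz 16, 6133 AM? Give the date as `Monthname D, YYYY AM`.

Tishrei 6, 6135 AM

The starting date is JDN 2587970; 2587970 + 432 = 2588402.
JDN 2588402 corresponds to Tishrei 6, 6135 AM.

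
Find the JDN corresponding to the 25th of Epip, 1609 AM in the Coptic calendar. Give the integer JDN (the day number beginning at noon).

In the Gregorian calendar the same day is 31 July 1893.
JDN 2451545 is 1 January 2000 CE (Gregorian); the target day is −38869 days from there, so JDN = 2412676.

2412676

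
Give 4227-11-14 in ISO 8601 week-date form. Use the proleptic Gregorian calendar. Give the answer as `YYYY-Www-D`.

4227-W46-3

The weekday is Wednesday (ISO weekday 3).
That Wednesday belongs to ISO week 46 of ISO year 4227.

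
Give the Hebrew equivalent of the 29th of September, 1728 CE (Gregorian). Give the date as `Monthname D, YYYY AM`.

Tishrei 26, 5489 AM

Both dates share Julian Day Number 2352471; in the Hebrew calendar that is 26 Tishrei 5489 AM.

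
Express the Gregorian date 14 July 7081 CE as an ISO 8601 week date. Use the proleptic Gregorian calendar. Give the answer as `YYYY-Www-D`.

7081-W28-4

The weekday is Thursday (ISO weekday 4).
That Thursday belongs to ISO week 28 of ISO year 7081.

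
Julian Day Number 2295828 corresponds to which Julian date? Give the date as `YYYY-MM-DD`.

1573-08-20

JDN 2295828 is 30 August 1573 in the proleptic Gregorian calendar.
In the Julian calendar that day is 1573-08-20.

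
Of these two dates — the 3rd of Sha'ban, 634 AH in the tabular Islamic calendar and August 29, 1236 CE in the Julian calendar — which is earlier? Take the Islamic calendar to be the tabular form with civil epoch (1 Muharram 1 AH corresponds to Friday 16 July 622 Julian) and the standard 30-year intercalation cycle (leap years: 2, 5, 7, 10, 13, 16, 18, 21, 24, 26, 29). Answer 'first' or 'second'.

second

The two dates have Julian Day Numbers 2172963 and 2172748 respectively.
Since 2172748 < 2172963, the second date comes first.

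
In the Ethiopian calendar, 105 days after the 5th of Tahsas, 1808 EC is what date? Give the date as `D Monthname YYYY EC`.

JDN of the 5th of Tahsas, 1808 EC = 2384322.
2384322 + 105 = 2384427.
JDN 2384427 in the Ethiopian calendar is 20 Megabit 1808 EC.

20 Megabit 1808 EC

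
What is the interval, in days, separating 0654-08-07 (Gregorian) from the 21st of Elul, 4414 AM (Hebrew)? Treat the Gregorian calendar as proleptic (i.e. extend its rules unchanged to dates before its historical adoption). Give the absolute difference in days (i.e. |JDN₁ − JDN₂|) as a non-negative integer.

JDN of the first date = 1960147.
JDN of the second date = 1960183.
|1960183 − 1960147| = 36.

36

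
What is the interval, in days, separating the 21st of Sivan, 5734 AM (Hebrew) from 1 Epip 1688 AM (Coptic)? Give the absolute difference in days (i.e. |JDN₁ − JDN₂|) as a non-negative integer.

JDN of the first date = 2442210.
JDN of the second date = 2441507.
|2441507 − 2442210| = 703.

703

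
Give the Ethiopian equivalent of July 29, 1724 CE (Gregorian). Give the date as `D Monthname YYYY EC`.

24 Hamle 1716 EC

Julian Day Number of the source date = 2350948.
Converting JDN 2350948 to the Ethiopian calendar gives 24 Hamle 1716 EC.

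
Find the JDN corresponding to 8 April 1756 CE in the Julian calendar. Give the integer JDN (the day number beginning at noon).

In the Gregorian calendar the same day is 19 April 1756.
JDN 2451545 is 1 January 2000 CE (Gregorian); the target day is −89010 days from there, so JDN = 2362535.

2362535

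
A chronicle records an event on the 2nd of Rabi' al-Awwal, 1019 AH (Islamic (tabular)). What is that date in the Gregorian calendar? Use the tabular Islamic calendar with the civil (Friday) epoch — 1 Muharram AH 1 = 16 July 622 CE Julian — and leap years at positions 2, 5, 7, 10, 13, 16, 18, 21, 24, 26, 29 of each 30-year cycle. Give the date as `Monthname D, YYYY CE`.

Julian Day Number of the source date = 2309245.
Converting JDN 2309245 to the Gregorian calendar gives 25 May 1610 CE.

May 25, 1610 CE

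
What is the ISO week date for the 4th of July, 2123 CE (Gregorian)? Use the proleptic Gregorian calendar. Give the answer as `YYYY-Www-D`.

The weekday is Sunday (ISO weekday 7).
That Sunday belongs to ISO week 26 of ISO year 2123.

2123-W26-7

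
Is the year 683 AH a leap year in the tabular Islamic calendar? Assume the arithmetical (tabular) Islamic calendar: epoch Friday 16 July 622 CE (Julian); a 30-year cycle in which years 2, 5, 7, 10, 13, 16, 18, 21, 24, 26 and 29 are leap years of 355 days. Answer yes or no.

Year 683 AH is year 23 of its 30-year cycle; leap positions are 2, 5, 7, 10, 13, 16, 18, 21, 24, 26, 29, so it is a common year (354 days).

no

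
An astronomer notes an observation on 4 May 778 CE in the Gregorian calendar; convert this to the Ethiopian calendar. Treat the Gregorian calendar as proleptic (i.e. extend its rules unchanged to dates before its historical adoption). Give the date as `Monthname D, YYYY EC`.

Julian Day Number of the source date = 2005342.
Converting JDN 2005342 to the Ethiopian calendar gives 5 Ginbot 770 EC.

Ginbot 5, 770 EC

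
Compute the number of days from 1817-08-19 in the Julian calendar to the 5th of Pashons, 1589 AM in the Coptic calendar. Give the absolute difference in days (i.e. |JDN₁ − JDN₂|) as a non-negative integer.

20343

First date → JDN 2384948; second date → JDN 2405291.
The interval is |2384948 − 2405291| = 20343 days.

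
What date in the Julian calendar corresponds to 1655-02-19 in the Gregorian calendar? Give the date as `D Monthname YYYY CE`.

9 February 1655 CE

The Julian–Gregorian offset here is 10 days (Julian trailing).
19 February 1655 Gregorian − 10 days → 9 February 1655 Julian.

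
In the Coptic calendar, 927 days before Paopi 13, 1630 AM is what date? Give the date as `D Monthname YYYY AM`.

Counting 927 days back from JDN 2420064 reaches JDN 2419137, which is 2 Parmouti 1627 AM.

2 Parmouti 1627 AM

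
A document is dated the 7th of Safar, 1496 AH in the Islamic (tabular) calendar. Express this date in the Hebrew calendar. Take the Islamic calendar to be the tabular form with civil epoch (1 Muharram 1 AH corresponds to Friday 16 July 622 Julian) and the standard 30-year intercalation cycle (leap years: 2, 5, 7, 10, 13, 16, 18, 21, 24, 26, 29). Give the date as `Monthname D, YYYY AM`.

Adar I 8, 5833 AM

Julian Day Number of the source date = 2478254.
Converting JDN 2478254 to the Hebrew calendar gives 8 Adar I 5833 AM.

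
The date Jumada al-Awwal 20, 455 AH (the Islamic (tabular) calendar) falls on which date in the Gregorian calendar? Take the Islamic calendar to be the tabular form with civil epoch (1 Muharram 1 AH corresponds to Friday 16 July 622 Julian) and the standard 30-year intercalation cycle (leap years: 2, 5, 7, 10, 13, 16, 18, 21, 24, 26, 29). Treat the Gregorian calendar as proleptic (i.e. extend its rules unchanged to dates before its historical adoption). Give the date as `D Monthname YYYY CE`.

27 May 1063 CE

Both dates share Julian Day Number 2109459; in the Gregorian calendar that is 27 May 1063 CE.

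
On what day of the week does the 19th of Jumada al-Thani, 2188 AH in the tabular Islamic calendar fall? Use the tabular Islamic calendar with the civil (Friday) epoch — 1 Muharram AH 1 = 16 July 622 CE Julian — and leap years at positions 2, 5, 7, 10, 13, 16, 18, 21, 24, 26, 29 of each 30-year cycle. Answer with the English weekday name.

Friday

Equivalently 17 November 2744 Gregorian, JDN 2723606.
JDN 2723606 mod 7 = 4, and JDN 0 was a Monday, so this is a Friday.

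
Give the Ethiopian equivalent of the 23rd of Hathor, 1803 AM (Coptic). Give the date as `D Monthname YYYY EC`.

23 Hidar 2079 EC

Both dates share Julian Day Number 2483292; in the Ethiopian calendar that is 23 Hidar 2079 EC.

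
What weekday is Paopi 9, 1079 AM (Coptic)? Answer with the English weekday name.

This is JDN 2218807 (14 October 1362 Gregorian).
JDN 2218807 mod 7 = 3, and JDN 0 was a Monday, so this is a Thursday.

Thursday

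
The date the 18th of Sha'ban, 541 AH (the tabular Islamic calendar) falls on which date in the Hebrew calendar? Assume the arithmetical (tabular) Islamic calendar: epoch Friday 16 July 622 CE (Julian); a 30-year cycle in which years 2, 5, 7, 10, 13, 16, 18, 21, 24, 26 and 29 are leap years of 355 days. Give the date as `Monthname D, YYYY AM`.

Shevat 20, 4907 AM

Julian Day Number of the source date = 2140022.
Converting JDN 2140022 to the Hebrew calendar gives 20 Shevat 4907 AM.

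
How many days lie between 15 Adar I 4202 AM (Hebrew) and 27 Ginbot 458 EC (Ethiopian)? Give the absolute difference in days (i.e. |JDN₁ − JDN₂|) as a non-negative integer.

JDN of the first date = 1882540.
JDN of the second date = 1891406.
|1891406 − 1882540| = 8866.

8866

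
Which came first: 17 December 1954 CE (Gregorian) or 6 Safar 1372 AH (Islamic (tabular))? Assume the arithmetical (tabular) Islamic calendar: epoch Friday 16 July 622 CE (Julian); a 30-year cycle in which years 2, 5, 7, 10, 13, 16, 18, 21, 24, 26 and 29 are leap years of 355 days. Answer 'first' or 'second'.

First date → JDN 2435094; second date → JDN 2434312.
JDN 2434312 < JDN 2435094, so the second date is earlier.

second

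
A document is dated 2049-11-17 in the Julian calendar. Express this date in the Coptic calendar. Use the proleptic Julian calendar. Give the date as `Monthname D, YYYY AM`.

Julian Day Number of the source date = 2469776.
Converting JDN 2469776 to the Coptic calendar gives 21 Hathor 1766 AM.

Hathor 21, 1766 AM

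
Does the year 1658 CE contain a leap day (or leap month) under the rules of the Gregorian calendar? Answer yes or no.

no

1658 is not divisible by 4, so it is a common year.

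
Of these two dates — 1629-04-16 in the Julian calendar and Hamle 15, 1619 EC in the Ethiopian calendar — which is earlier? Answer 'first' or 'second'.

First date → JDN 2316156; second date → JDN 2315509.
JDN 2315509 < JDN 2316156, so the second date is earlier.

second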